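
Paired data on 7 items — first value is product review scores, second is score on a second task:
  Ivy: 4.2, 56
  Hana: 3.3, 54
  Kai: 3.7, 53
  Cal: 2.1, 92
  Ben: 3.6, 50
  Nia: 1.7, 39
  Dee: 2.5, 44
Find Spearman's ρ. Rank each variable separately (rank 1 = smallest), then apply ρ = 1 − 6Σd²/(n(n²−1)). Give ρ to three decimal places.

0.357

Ranks of variable 1: 7, 4, 6, 2, 5, 1, 3
Ranks of variable 2: 6, 5, 4, 7, 3, 1, 2
d = r₁ − r₂: 1, -1, 2, -5, 2, 0, 1
d²: 1, 1, 4, 25, 4, 0, 1; Σd² = 36
ρ = 1 − 6·36/(7·48) = 1 − 216/336 = 0.357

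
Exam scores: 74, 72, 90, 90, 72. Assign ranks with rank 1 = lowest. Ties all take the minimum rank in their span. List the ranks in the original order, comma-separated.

3, 1, 4, 4, 1

Sorted (ascending): 72, 72, 74, 90, 90
The 2 values of 72 occupy positions 1–2 → each gets rank 1.
The 2 values of 90 occupy positions 4–5 → each gets rank 4.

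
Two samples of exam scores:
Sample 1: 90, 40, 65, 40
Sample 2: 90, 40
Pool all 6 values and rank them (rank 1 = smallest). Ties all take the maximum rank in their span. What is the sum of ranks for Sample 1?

Sorted (ascending): 40, 40, 40, 65, 90, 90
The 3 values of 40 occupy positions 1–3 → each gets rank 3.
The 2 values of 90 occupy positions 5–6 → each gets rank 6.
Sample 1 values → pooled ranks: 90→6, 40→3, 65→4, 40→3
Rank sum = 6 + 3 + 4 + 3 = 16

16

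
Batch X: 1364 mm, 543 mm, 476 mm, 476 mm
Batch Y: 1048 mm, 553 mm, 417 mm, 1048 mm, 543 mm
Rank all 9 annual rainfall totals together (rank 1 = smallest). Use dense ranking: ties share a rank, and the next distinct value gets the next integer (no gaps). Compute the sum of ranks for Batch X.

Sorted (ascending): 417, 476, 476, 543, 543, 553, 1048, 1048, 1364
The 2 values of 476 share dense rank 2.
The 2 values of 543 share dense rank 3.
The 2 values of 1048 share dense rank 5.
Remaining distinct values take the next consecutive integers.
Batch X values → pooled ranks: 1364→6, 543→3, 476→2, 476→2
Rank sum = 6 + 3 + 2 + 2 = 13

13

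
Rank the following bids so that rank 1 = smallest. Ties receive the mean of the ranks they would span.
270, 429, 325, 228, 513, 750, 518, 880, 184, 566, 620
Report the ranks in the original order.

Sorted (ascending): 184, 228, 270, 325, 429, 513, 518, 566, 620, 750, 880
No ties — each value takes its position as its rank.

3, 5, 4, 2, 6, 10, 7, 11, 1, 8, 9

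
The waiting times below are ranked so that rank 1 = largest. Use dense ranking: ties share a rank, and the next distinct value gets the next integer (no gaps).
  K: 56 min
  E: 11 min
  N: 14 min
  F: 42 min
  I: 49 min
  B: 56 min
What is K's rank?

1

Sorted (descending): 56, 56, 49, 42, 14, 11
The 2 values of 56 share dense rank 1.
Remaining distinct values take the next consecutive integers.
K has value 56 min → rank 1.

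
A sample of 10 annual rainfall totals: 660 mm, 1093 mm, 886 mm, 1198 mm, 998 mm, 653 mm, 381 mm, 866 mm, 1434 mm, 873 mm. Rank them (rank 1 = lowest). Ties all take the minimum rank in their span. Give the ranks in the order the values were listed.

3, 8, 6, 9, 7, 2, 1, 4, 10, 5

Sorted (ascending): 381, 653, 660, 866, 873, 886, 998, 1093, 1198, 1434
No ties — each value takes its position as its rank.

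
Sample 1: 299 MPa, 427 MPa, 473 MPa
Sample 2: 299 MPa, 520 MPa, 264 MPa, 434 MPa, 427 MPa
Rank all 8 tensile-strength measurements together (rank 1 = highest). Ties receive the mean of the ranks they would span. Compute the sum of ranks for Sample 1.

13

Sorted (descending): 520, 473, 434, 427, 427, 299, 299, 264
The 2 values of 427 occupy positions 4–5 → average rank (4+5)/2 = 4.5.
The 2 values of 299 occupy positions 6–7 → average rank (6+7)/2 = 6.5.
Sample 1 values → pooled ranks: 299→6.5, 427→4.5, 473→2
Rank sum = 6.5 + 4.5 + 2 = 13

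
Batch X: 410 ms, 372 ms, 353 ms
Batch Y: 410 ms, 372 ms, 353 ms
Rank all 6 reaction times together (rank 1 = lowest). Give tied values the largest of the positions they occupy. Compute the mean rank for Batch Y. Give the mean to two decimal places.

Sorted (ascending): 353, 353, 372, 372, 410, 410
The 2 values of 353 occupy positions 1–2 → each gets rank 2.
The 2 values of 372 occupy positions 3–4 → each gets rank 4.
The 2 values of 410 occupy positions 5–6 → each gets rank 6.
Batch Y values → pooled ranks: 410→6, 372→4, 353→2
Mean rank = (6 + 4 + 2) / 3 = 4.00

4.00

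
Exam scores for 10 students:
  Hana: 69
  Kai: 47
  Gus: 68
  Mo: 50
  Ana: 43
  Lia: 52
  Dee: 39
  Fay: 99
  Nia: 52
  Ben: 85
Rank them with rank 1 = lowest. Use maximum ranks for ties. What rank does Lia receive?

6

Sorted (ascending): 39, 43, 47, 50, 52, 52, 68, 69, 85, 99
The 2 values of 52 occupy positions 5–6 → each gets rank 6.
Lia has value 52 → rank 6.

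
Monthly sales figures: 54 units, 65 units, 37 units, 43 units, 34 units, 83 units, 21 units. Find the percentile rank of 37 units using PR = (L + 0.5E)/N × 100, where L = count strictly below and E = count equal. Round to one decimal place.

35.7

N = 7.
Strictly below 37: 2. Equal to 37: 1.
PR = (2 + 0.5·1)/7 × 100 = 35.7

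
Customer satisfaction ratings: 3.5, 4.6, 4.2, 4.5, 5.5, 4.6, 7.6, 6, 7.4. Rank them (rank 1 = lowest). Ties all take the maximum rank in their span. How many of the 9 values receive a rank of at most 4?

Sorted (ascending): 3.5, 4.2, 4.5, 4.6, 4.6, 5.5, 6, 7.4, 7.6
The 2 values of 4.6 occupy positions 4–5 → each gets rank 5.
Ranks ≤ 4: {1, 2, 3} → 3 values.

3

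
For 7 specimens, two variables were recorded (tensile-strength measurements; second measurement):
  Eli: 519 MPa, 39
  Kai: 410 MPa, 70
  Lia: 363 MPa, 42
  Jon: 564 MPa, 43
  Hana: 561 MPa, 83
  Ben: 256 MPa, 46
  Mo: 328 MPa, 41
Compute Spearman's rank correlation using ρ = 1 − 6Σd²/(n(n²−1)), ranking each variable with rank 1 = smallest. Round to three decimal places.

0.179

Ranks of variable 1: 5, 4, 3, 7, 6, 1, 2
Ranks of variable 2: 1, 6, 3, 4, 7, 5, 2
d = r₁ − r₂: 4, -2, 0, 3, -1, -4, 0
d²: 16, 4, 0, 9, 1, 16, 0; Σd² = 46
ρ = 1 − 6·46/(7·48) = 1 − 276/336 = 0.179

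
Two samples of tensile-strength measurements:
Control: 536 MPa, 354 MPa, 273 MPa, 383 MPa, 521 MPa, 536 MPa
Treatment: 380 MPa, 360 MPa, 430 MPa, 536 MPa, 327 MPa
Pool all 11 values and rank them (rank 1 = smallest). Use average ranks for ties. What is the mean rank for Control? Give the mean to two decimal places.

Sorted (ascending): 273, 327, 354, 360, 380, 383, 430, 521, 536, 536, 536
The 3 values of 536 occupy positions 9–11 → average rank 10.
Control values → pooled ranks: 536→10, 354→3, 273→1, 383→6, 521→8, 536→10
Mean rank = (10 + 3 + 1 + 6 + 8 + 10) / 6 = 6.33

6.33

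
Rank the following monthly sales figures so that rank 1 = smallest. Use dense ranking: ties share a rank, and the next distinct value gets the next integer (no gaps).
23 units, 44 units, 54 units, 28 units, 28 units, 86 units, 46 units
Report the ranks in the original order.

Sorted (ascending): 23, 28, 28, 44, 46, 54, 86
The 2 values of 28 share dense rank 2.
Remaining distinct values take the next consecutive integers.

1, 3, 5, 2, 2, 6, 4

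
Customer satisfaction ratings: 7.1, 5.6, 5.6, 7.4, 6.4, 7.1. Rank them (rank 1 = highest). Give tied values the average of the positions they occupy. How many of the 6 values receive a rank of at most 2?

Sorted (descending): 7.4, 7.1, 7.1, 6.4, 5.6, 5.6
The 2 values of 7.1 occupy positions 2–3 → average rank (2+3)/2 = 2.5.
The 2 values of 5.6 occupy positions 5–6 → average rank (5+6)/2 = 5.5.
Ranks ≤ 2: {1} → 1 value.

1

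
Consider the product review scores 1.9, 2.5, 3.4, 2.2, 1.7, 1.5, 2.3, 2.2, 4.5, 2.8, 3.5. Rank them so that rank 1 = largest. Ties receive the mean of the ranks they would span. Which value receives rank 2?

Sorted (descending): 4.5, 3.5, 3.4, 2.8, 2.5, 2.3, 2.2, 2.2, 1.9, 1.7, 1.5
The 2 values of 2.2 occupy positions 7–8 → average rank (7+8)/2 = 7.5.
Rank 2 → value 3.5.

3.5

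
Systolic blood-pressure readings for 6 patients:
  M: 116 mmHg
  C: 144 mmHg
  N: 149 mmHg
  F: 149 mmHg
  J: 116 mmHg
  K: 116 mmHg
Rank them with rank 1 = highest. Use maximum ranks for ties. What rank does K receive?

6

Sorted (descending): 149, 149, 144, 116, 116, 116
The 2 values of 149 occupy positions 1–2 → each gets rank 2.
The 3 values of 116 occupy positions 4–6 → each gets rank 6.
K has value 116 mmHg → rank 6.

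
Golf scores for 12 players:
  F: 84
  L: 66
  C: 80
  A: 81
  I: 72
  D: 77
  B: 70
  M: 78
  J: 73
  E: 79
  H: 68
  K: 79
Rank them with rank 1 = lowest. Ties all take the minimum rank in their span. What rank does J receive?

5

Sorted (ascending): 66, 68, 70, 72, 73, 77, 78, 79, 79, 80, 81, 84
The 2 values of 79 occupy positions 8–9 → each gets rank 8.
J has value 73 → rank 5.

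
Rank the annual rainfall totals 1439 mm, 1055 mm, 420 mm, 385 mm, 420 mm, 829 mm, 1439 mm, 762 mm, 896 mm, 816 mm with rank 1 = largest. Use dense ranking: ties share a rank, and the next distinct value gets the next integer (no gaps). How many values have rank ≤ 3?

Sorted (descending): 1439, 1439, 1055, 896, 829, 816, 762, 420, 420, 385
The 2 values of 1439 share dense rank 1.
The 2 values of 420 share dense rank 7.
Remaining distinct values take the next consecutive integers.
Ranks ≤ 3: {1, 1, 2, 3} → 4 values.

4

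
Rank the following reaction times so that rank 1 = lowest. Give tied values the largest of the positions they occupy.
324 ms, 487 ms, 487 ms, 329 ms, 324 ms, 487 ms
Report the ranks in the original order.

2, 6, 6, 3, 2, 6

Sorted (ascending): 324, 324, 329, 487, 487, 487
The 2 values of 324 occupy positions 1–2 → each gets rank 2.
The 3 values of 487 occupy positions 4–6 → each gets rank 6.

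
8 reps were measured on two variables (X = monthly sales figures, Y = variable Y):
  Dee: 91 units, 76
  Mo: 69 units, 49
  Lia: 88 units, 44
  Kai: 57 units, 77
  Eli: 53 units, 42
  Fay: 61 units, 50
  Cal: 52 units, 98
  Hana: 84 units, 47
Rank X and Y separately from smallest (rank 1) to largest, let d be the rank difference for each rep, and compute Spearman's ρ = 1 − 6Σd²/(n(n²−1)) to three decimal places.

-0.262

Ranks of variable 1: 8, 5, 7, 3, 2, 4, 1, 6
Ranks of variable 2: 6, 4, 2, 7, 1, 5, 8, 3
d = r₁ − r₂: 2, 1, 5, -4, 1, -1, -7, 3
d²: 4, 1, 25, 16, 1, 1, 49, 9; Σd² = 106
ρ = 1 − 6·106/(8·63) = 1 − 636/504 = -0.262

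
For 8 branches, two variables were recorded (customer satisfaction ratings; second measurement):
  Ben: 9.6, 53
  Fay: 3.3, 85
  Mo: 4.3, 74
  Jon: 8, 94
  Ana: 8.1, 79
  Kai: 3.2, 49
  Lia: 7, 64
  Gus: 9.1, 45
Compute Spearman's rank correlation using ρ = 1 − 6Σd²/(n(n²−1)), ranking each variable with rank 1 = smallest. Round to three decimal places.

Ranks of variable 1: 8, 2, 3, 5, 6, 1, 4, 7
Ranks of variable 2: 3, 7, 5, 8, 6, 2, 4, 1
d = r₁ − r₂: 5, -5, -2, -3, 0, -1, 0, 6
d²: 25, 25, 4, 9, 0, 1, 0, 36; Σd² = 100
ρ = 1 − 6·100/(8·63) = 1 − 600/504 = -0.190

-0.190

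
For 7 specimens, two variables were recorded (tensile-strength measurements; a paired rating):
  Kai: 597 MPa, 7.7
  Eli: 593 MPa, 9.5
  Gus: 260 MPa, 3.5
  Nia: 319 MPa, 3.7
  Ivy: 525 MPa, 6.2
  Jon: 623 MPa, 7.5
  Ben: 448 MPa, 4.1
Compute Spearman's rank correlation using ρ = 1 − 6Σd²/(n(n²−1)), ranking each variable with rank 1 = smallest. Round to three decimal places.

Ranks of variable 1: 6, 5, 1, 2, 4, 7, 3
Ranks of variable 2: 6, 7, 1, 2, 4, 5, 3
d = r₁ − r₂: 0, -2, 0, 0, 0, 2, 0
d²: 0, 4, 0, 0, 0, 4, 0; Σd² = 8
ρ = 1 − 6·8/(7·48) = 1 − 48/336 = 0.857

0.857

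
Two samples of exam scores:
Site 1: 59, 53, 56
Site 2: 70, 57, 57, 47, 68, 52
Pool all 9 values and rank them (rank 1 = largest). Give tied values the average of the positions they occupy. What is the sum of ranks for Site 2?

Sorted (descending): 70, 68, 59, 57, 57, 56, 53, 52, 47
The 2 values of 57 occupy positions 4–5 → average rank (4+5)/2 = 4.5.
Site 2 values → pooled ranks: 70→1, 57→4.5, 57→4.5, 47→9, 68→2, 52→8
Rank sum = 1 + 4.5 + 4.5 + 9 + 2 + 8 = 29

29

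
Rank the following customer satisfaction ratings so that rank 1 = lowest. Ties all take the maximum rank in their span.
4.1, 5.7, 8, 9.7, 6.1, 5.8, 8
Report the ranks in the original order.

1, 2, 6, 7, 4, 3, 6

Sorted (ascending): 4.1, 5.7, 5.8, 6.1, 8, 8, 9.7
The 2 values of 8 occupy positions 5–6 → each gets rank 6.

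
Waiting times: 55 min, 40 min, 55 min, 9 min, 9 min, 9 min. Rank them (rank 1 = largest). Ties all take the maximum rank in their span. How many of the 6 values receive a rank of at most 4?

Sorted (descending): 55, 55, 40, 9, 9, 9
The 2 values of 55 occupy positions 1–2 → each gets rank 2.
The 3 values of 9 occupy positions 4–6 → each gets rank 6.
Ranks ≤ 4: {2, 2, 3} → 3 values.

3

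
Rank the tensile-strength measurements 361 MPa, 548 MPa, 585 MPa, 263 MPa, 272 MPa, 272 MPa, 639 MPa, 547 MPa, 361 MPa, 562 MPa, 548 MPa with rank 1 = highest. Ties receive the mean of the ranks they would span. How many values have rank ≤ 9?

Sorted (descending): 639, 585, 562, 548, 548, 547, 361, 361, 272, 272, 263
The 2 values of 548 occupy positions 4–5 → average rank (4+5)/2 = 4.5.
The 2 values of 361 occupy positions 7–8 → average rank (7+8)/2 = 7.5.
The 2 values of 272 occupy positions 9–10 → average rank (9+10)/2 = 9.5.
Ranks ≤ 9: {1, 2, 3, 4.5, 4.5, 6, 7.5, 7.5} → 8 values.

8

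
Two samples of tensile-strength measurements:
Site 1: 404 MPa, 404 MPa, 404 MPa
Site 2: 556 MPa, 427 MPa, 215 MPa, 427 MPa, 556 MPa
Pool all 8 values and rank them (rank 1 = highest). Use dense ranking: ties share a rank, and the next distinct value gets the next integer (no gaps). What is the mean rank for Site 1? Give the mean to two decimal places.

3.00

Sorted (descending): 556, 556, 427, 427, 404, 404, 404, 215
The 2 values of 556 share dense rank 1.
The 2 values of 427 share dense rank 2.
The 3 values of 404 share dense rank 3.
Remaining distinct values take the next consecutive integers.
Site 1 values → pooled ranks: 404→3, 404→3, 404→3
Mean rank = (3 + 3 + 3) / 3 = 3.00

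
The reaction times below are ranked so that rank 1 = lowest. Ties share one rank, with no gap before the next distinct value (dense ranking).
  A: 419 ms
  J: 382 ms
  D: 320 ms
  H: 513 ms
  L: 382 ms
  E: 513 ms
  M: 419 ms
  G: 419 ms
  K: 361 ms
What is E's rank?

Sorted (ascending): 320, 361, 382, 382, 419, 419, 419, 513, 513
The 2 values of 382 share dense rank 3.
The 3 values of 419 share dense rank 4.
The 2 values of 513 share dense rank 5.
Remaining distinct values take the next consecutive integers.
E has value 513 ms → rank 5.

5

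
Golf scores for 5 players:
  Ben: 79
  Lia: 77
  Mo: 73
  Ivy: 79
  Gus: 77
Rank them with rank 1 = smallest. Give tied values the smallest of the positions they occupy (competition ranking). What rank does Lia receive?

2

Sorted (ascending): 73, 77, 77, 79, 79
The 2 values of 77 occupy positions 2–3 → each gets rank 2.
The 2 values of 79 occupy positions 4–5 → each gets rank 4.
Lia has value 77 → rank 2.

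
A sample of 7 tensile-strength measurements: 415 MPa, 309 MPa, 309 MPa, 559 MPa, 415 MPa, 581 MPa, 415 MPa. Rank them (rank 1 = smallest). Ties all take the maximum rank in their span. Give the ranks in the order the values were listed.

Sorted (ascending): 309, 309, 415, 415, 415, 559, 581
The 2 values of 309 occupy positions 1–2 → each gets rank 2.
The 3 values of 415 occupy positions 3–5 → each gets rank 5.

5, 2, 2, 6, 5, 7, 5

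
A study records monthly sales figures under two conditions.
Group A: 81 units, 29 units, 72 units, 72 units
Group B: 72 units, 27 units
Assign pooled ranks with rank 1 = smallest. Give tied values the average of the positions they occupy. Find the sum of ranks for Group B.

5

Sorted (ascending): 27, 29, 72, 72, 72, 81
The 3 values of 72 occupy positions 3–5 → average rank 4.
Group B values → pooled ranks: 72→4, 27→1
Rank sum = 4 + 1 = 5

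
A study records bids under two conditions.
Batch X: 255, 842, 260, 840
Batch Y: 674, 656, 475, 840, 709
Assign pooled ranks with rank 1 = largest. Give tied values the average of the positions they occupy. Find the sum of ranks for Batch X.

20.5

Sorted (descending): 842, 840, 840, 709, 674, 656, 475, 260, 255
The 2 values of 840 occupy positions 2–3 → average rank (2+3)/2 = 2.5.
Batch X values → pooled ranks: 255→9, 842→1, 260→8, 840→2.5
Rank sum = 9 + 1 + 8 + 2.5 = 20.5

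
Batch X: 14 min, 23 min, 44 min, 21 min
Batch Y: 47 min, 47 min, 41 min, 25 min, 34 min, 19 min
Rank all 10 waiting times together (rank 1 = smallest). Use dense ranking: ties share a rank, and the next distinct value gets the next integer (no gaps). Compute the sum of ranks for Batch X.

16

Sorted (ascending): 14, 19, 21, 23, 25, 34, 41, 44, 47, 47
The 2 values of 47 share dense rank 9.
Remaining distinct values take the next consecutive integers.
Batch X values → pooled ranks: 14→1, 23→4, 44→8, 21→3
Rank sum = 1 + 4 + 8 + 3 = 16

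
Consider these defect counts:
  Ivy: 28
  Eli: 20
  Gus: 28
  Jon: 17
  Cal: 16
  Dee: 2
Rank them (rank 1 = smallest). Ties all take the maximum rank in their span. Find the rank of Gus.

6

Sorted (ascending): 2, 16, 17, 20, 28, 28
The 2 values of 28 occupy positions 5–6 → each gets rank 6.
Gus has value 28 → rank 6.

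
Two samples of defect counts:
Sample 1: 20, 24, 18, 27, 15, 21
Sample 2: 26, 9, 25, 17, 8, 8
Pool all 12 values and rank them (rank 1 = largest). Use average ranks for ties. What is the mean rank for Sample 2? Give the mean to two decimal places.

Sorted (descending): 27, 26, 25, 24, 21, 20, 18, 17, 15, 9, 8, 8
The 2 values of 8 occupy positions 11–12 → average rank (11+12)/2 = 11.5.
Sample 2 values → pooled ranks: 26→2, 9→10, 25→3, 17→8, 8→11.5, 8→11.5
Mean rank = (2 + 10 + 3 + 8 + 11.5 + 11.5) / 6 = 7.67

7.67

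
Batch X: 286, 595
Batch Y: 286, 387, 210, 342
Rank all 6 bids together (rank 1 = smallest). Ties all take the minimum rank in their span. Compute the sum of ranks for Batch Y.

Sorted (ascending): 210, 286, 286, 342, 387, 595
The 2 values of 286 occupy positions 2–3 → each gets rank 2.
Batch Y values → pooled ranks: 286→2, 387→5, 210→1, 342→4
Rank sum = 2 + 5 + 1 + 4 = 12

12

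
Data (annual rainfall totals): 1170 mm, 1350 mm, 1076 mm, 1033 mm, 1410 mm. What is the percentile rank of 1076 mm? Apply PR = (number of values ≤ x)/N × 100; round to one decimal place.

N = 5.
Strictly below 1076: 1. Equal to 1076: 1.
PR = 2/5 × 100 = 40.0

40.0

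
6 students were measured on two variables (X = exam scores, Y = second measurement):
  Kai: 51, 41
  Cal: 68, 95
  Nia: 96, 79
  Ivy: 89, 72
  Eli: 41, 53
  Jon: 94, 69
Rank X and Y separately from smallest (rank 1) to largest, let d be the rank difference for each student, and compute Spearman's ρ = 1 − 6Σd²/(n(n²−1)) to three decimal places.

Ranks of variable 1: 2, 3, 6, 4, 1, 5
Ranks of variable 2: 1, 6, 5, 4, 2, 3
d = r₁ − r₂: 1, -3, 1, 0, -1, 2
d²: 1, 9, 1, 0, 1, 4; Σd² = 16
ρ = 1 − 6·16/(6·35) = 1 − 96/210 = 0.543

0.543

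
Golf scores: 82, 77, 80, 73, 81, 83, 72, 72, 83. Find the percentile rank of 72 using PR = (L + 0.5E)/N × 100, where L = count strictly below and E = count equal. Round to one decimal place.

N = 9.
Strictly below 72: 0. Equal to 72: 2.
PR = (0 + 0.5·2)/9 × 100 = 11.1

11.1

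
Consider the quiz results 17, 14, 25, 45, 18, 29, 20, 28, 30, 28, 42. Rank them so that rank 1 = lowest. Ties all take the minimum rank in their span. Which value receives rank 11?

45

Sorted (ascending): 14, 17, 18, 20, 25, 28, 28, 29, 30, 42, 45
The 2 values of 28 occupy positions 6–7 → each gets rank 6.
Rank 11 → value 45.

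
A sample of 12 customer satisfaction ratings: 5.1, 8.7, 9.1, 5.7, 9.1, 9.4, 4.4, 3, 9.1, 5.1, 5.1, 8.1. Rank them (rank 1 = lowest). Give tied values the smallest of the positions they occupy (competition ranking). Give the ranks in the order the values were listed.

Sorted (ascending): 3, 4.4, 5.1, 5.1, 5.1, 5.7, 8.1, 8.7, 9.1, 9.1, 9.1, 9.4
The 3 values of 5.1 occupy positions 3–5 → each gets rank 3.
The 3 values of 9.1 occupy positions 9–11 → each gets rank 9.

3, 8, 9, 6, 9, 12, 2, 1, 9, 3, 3, 7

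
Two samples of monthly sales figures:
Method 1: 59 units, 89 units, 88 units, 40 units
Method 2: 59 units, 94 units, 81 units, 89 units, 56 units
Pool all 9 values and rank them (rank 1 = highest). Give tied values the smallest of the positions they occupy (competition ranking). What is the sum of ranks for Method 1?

21

Sorted (descending): 94, 89, 89, 88, 81, 59, 59, 56, 40
The 2 values of 89 occupy positions 2–3 → each gets rank 2.
The 2 values of 59 occupy positions 6–7 → each gets rank 6.
Method 1 values → pooled ranks: 59→6, 89→2, 88→4, 40→9
Rank sum = 6 + 2 + 4 + 9 = 21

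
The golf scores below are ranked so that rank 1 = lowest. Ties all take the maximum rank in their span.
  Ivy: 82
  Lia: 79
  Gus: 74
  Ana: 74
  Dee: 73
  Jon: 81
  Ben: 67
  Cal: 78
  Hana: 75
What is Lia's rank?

Sorted (ascending): 67, 73, 74, 74, 75, 78, 79, 81, 82
The 2 values of 74 occupy positions 3–4 → each gets rank 4.
Lia has value 79 → rank 7.

7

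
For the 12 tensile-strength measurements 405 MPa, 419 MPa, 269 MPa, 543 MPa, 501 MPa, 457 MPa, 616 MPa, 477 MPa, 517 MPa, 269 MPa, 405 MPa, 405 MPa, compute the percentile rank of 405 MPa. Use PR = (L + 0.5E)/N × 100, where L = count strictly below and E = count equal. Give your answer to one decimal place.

N = 12.
Strictly below 405: 2. Equal to 405: 3.
PR = (2 + 0.5·3)/12 × 100 = 29.2

29.2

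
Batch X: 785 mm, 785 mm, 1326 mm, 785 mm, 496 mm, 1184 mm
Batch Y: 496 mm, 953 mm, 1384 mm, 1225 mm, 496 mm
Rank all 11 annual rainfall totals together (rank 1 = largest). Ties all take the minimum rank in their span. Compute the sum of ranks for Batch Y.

27

Sorted (descending): 1384, 1326, 1225, 1184, 953, 785, 785, 785, 496, 496, 496
The 3 values of 785 occupy positions 6–8 → each gets rank 6.
The 3 values of 496 occupy positions 9–11 → each gets rank 9.
Batch Y values → pooled ranks: 496→9, 953→5, 1384→1, 1225→3, 496→9
Rank sum = 9 + 5 + 1 + 3 + 9 = 27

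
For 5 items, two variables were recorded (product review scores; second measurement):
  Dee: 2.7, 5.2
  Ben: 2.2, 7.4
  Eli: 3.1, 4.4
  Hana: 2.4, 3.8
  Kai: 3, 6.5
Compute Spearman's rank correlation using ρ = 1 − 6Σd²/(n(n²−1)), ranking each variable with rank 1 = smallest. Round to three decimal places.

Ranks of variable 1: 3, 1, 5, 2, 4
Ranks of variable 2: 3, 5, 2, 1, 4
d = r₁ − r₂: 0, -4, 3, 1, 0
d²: 0, 16, 9, 1, 0; Σd² = 26
ρ = 1 − 6·26/(5·24) = 1 − 156/120 = -0.300

-0.300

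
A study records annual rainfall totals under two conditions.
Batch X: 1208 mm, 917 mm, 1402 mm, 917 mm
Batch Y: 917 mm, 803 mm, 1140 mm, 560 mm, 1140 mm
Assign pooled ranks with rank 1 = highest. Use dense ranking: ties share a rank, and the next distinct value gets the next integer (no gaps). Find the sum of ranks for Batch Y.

Sorted (descending): 1402, 1208, 1140, 1140, 917, 917, 917, 803, 560
The 2 values of 1140 share dense rank 3.
The 3 values of 917 share dense rank 4.
Remaining distinct values take the next consecutive integers.
Batch Y values → pooled ranks: 917→4, 803→5, 1140→3, 560→6, 1140→3
Rank sum = 4 + 5 + 3 + 6 + 3 = 21

21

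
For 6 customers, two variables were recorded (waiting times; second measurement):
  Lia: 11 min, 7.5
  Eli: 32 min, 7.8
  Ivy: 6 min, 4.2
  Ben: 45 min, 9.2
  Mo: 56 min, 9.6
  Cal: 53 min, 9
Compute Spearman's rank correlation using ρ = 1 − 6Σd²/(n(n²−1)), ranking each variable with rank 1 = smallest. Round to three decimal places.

Ranks of variable 1: 2, 3, 1, 4, 6, 5
Ranks of variable 2: 2, 3, 1, 5, 6, 4
d = r₁ − r₂: 0, 0, 0, -1, 0, 1
d²: 0, 0, 0, 1, 0, 1; Σd² = 2
ρ = 1 − 6·2/(6·35) = 1 − 12/210 = 0.943

0.943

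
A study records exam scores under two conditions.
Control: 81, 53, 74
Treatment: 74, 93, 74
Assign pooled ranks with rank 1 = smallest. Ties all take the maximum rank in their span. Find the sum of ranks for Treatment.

14

Sorted (ascending): 53, 74, 74, 74, 81, 93
The 3 values of 74 occupy positions 2–4 → each gets rank 4.
Treatment values → pooled ranks: 74→4, 93→6, 74→4
Rank sum = 4 + 6 + 4 = 14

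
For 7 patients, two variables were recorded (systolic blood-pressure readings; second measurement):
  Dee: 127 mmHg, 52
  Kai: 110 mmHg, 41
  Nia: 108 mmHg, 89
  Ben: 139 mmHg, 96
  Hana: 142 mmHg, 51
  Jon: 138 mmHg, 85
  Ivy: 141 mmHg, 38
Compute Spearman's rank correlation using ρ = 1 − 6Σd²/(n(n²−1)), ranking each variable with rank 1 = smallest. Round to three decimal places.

Ranks of variable 1: 3, 2, 1, 5, 7, 4, 6
Ranks of variable 2: 4, 2, 6, 7, 3, 5, 1
d = r₁ − r₂: -1, 0, -5, -2, 4, -1, 5
d²: 1, 0, 25, 4, 16, 1, 25; Σd² = 72
ρ = 1 − 6·72/(7·48) = 1 − 432/336 = -0.286

-0.286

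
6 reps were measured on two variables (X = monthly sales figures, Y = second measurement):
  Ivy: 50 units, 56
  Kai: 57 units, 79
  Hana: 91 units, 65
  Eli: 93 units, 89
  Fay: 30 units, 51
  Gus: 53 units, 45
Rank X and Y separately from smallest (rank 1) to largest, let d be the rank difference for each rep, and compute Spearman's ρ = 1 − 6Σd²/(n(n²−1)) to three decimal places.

Ranks of variable 1: 2, 4, 5, 6, 1, 3
Ranks of variable 2: 3, 5, 4, 6, 2, 1
d = r₁ − r₂: -1, -1, 1, 0, -1, 2
d²: 1, 1, 1, 0, 1, 4; Σd² = 8
ρ = 1 − 6·8/(6·35) = 1 − 48/210 = 0.771

0.771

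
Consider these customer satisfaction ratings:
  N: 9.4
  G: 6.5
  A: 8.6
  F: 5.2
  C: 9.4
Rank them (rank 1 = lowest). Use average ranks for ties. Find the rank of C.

Sorted (ascending): 5.2, 6.5, 8.6, 9.4, 9.4
The 2 values of 9.4 occupy positions 4–5 → average rank (4+5)/2 = 4.5.
C has value 9.4 → rank 4.5.

4.5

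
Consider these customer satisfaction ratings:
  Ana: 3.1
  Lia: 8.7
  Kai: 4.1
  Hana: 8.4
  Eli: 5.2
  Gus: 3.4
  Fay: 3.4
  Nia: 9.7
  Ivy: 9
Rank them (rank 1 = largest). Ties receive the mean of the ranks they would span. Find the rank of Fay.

7.5

Sorted (descending): 9.7, 9, 8.7, 8.4, 5.2, 4.1, 3.4, 3.4, 3.1
The 2 values of 3.4 occupy positions 7–8 → average rank (7+8)/2 = 7.5.
Fay has value 3.4 → rank 7.5.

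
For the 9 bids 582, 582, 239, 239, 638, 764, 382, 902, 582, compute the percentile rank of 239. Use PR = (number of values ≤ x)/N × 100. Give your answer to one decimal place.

N = 9.
Strictly below 239: 0. Equal to 239: 2.
PR = 2/9 × 100 = 22.2

22.2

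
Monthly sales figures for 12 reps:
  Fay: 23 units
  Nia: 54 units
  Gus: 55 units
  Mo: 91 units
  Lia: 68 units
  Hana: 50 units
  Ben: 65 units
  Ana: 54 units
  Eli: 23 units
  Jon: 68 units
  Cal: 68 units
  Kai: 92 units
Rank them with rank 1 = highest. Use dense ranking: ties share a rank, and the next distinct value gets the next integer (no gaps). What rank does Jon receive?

Sorted (descending): 92, 91, 68, 68, 68, 65, 55, 54, 54, 50, 23, 23
The 3 values of 68 share dense rank 3.
The 2 values of 54 share dense rank 6.
The 2 values of 23 share dense rank 8.
Remaining distinct values take the next consecutive integers.
Jon has value 68 units → rank 3.

3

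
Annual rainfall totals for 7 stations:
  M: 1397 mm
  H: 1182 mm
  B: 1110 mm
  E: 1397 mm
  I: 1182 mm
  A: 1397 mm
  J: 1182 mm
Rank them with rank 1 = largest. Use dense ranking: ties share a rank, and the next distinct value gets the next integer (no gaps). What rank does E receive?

1

Sorted (descending): 1397, 1397, 1397, 1182, 1182, 1182, 1110
The 3 values of 1397 share dense rank 1.
The 3 values of 1182 share dense rank 2.
Remaining distinct values take the next consecutive integers.
E has value 1397 mm → rank 1.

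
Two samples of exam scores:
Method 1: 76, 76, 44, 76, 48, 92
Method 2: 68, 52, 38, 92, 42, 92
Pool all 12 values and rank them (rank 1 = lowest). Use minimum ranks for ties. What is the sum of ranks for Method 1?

38

Sorted (ascending): 38, 42, 44, 48, 52, 68, 76, 76, 76, 92, 92, 92
The 3 values of 76 occupy positions 7–9 → each gets rank 7.
The 3 values of 92 occupy positions 10–12 → each gets rank 10.
Method 1 values → pooled ranks: 76→7, 76→7, 44→3, 76→7, 48→4, 92→10
Rank sum = 7 + 7 + 3 + 7 + 4 + 10 = 38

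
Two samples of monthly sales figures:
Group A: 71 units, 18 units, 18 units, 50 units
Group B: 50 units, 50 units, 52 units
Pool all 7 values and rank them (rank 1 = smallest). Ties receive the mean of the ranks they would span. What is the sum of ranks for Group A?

14

Sorted (ascending): 18, 18, 50, 50, 50, 52, 71
The 2 values of 18 occupy positions 1–2 → average rank (1+2)/2 = 1.5.
The 3 values of 50 occupy positions 3–5 → average rank 4.
Group A values → pooled ranks: 71→7, 18→1.5, 18→1.5, 50→4
Rank sum = 7 + 1.5 + 1.5 + 4 = 14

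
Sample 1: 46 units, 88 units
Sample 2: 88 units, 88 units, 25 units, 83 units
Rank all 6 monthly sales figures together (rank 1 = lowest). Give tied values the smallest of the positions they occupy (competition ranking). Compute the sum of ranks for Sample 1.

Sorted (ascending): 25, 46, 83, 88, 88, 88
The 3 values of 88 occupy positions 4–6 → each gets rank 4.
Sample 1 values → pooled ranks: 46→2, 88→4
Rank sum = 2 + 4 = 6

6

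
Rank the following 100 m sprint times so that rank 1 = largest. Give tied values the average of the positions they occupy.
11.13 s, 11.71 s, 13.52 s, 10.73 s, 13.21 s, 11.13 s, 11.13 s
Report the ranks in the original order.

Sorted (descending): 13.52, 13.21, 11.71, 11.13, 11.13, 11.13, 10.73
The 3 values of 11.13 occupy positions 4–6 → average rank 5.

5, 3, 1, 7, 2, 5, 5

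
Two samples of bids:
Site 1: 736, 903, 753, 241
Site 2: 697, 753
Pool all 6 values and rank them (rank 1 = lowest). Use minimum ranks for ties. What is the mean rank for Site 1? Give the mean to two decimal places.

3.50

Sorted (ascending): 241, 697, 736, 753, 753, 903
The 2 values of 753 occupy positions 4–5 → each gets rank 4.
Site 1 values → pooled ranks: 736→3, 903→6, 753→4, 241→1
Mean rank = (3 + 6 + 4 + 1) / 4 = 3.50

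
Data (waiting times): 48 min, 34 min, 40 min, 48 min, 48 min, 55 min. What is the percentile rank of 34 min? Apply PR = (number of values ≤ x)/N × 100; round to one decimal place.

N = 6.
Strictly below 34: 0. Equal to 34: 1.
PR = 1/6 × 100 = 16.7

16.7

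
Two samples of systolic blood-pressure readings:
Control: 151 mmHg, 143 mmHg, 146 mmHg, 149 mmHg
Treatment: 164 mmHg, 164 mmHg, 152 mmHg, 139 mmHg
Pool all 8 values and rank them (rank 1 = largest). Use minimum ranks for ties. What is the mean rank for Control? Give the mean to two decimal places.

5.50

Sorted (descending): 164, 164, 152, 151, 149, 146, 143, 139
The 2 values of 164 occupy positions 1–2 → each gets rank 1.
Control values → pooled ranks: 151→4, 143→7, 146→6, 149→5
Mean rank = (4 + 7 + 6 + 5) / 4 = 5.50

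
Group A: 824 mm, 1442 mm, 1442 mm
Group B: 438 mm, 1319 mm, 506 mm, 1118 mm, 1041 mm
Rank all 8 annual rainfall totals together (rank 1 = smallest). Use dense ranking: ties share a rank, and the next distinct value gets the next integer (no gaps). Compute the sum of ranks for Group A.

17

Sorted (ascending): 438, 506, 824, 1041, 1118, 1319, 1442, 1442
The 2 values of 1442 share dense rank 7.
Remaining distinct values take the next consecutive integers.
Group A values → pooled ranks: 824→3, 1442→7, 1442→7
Rank sum = 3 + 7 + 7 = 17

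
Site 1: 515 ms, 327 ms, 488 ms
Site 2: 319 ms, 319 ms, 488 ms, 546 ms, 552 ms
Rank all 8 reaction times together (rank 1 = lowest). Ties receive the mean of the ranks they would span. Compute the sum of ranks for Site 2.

Sorted (ascending): 319, 319, 327, 488, 488, 515, 546, 552
The 2 values of 319 occupy positions 1–2 → average rank (1+2)/2 = 1.5.
The 2 values of 488 occupy positions 4–5 → average rank (4+5)/2 = 4.5.
Site 2 values → pooled ranks: 319→1.5, 319→1.5, 488→4.5, 546→7, 552→8
Rank sum = 1.5 + 1.5 + 4.5 + 7 + 8 = 22.5

22.5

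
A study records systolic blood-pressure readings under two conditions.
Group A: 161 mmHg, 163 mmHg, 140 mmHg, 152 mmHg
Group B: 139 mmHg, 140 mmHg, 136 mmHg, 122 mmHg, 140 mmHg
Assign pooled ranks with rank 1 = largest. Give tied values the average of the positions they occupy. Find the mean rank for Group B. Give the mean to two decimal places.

Sorted (descending): 163, 161, 152, 140, 140, 140, 139, 136, 122
The 3 values of 140 occupy positions 4–6 → average rank 5.
Group B values → pooled ranks: 139→7, 140→5, 136→8, 122→9, 140→5
Mean rank = (7 + 5 + 8 + 9 + 5) / 5 = 6.80

6.80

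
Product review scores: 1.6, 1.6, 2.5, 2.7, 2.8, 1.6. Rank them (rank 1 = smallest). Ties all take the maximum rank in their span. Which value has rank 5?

Sorted (ascending): 1.6, 1.6, 1.6, 2.5, 2.7, 2.8
The 3 values of 1.6 occupy positions 1–3 → each gets rank 3.
Rank 5 → value 2.7.

2.7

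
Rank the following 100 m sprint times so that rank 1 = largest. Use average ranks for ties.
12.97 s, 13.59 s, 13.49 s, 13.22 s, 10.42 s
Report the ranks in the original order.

Sorted (descending): 13.59, 13.49, 13.22, 12.97, 10.42
No ties — each value takes its position as its rank.

4, 1, 2, 3, 5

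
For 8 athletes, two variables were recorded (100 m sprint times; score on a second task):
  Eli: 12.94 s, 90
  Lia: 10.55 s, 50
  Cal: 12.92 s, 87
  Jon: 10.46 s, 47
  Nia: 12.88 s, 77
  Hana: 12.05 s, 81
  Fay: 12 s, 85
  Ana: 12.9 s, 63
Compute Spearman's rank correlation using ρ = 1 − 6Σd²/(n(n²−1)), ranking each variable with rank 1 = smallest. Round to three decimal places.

0.762

Ranks of variable 1: 8, 2, 7, 1, 5, 4, 3, 6
Ranks of variable 2: 8, 2, 7, 1, 4, 5, 6, 3
d = r₁ − r₂: 0, 0, 0, 0, 1, -1, -3, 3
d²: 0, 0, 0, 0, 1, 1, 9, 9; Σd² = 20
ρ = 1 − 6·20/(8·63) = 1 − 120/504 = 0.762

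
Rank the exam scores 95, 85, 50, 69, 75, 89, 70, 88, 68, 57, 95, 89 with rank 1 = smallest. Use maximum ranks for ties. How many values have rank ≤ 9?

Sorted (ascending): 50, 57, 68, 69, 70, 75, 85, 88, 89, 89, 95, 95
The 2 values of 89 occupy positions 9–10 → each gets rank 10.
The 2 values of 95 occupy positions 11–12 → each gets rank 12.
Ranks ≤ 9: {1, 2, 3, 4, 5, 6, 7, 8} → 8 values.

8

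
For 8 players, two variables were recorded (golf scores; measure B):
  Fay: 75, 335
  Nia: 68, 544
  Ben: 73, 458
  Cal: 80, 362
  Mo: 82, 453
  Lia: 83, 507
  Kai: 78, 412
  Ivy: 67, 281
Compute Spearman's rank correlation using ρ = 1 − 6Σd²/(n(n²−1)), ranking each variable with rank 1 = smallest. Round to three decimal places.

0.238

Ranks of variable 1: 4, 2, 3, 6, 7, 8, 5, 1
Ranks of variable 2: 2, 8, 6, 3, 5, 7, 4, 1
d = r₁ − r₂: 2, -6, -3, 3, 2, 1, 1, 0
d²: 4, 36, 9, 9, 4, 1, 1, 0; Σd² = 64
ρ = 1 − 6·64/(8·63) = 1 − 384/504 = 0.238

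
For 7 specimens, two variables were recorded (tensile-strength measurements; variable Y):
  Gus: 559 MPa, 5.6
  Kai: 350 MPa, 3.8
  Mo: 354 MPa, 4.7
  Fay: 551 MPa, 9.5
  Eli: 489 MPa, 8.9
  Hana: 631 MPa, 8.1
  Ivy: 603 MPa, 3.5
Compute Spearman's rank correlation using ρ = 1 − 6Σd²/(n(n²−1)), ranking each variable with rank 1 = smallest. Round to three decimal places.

Ranks of variable 1: 5, 1, 2, 4, 3, 7, 6
Ranks of variable 2: 4, 2, 3, 7, 6, 5, 1
d = r₁ − r₂: 1, -1, -1, -3, -3, 2, 5
d²: 1, 1, 1, 9, 9, 4, 25; Σd² = 50
ρ = 1 − 6·50/(7·48) = 1 − 300/336 = 0.107

0.107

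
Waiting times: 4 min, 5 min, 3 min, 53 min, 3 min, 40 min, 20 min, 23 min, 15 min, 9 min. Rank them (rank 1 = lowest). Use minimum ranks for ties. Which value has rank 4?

5

Sorted (ascending): 3, 3, 4, 5, 9, 15, 20, 23, 40, 53
The 2 values of 3 occupy positions 1–2 → each gets rank 1.
Rank 4 → value 5.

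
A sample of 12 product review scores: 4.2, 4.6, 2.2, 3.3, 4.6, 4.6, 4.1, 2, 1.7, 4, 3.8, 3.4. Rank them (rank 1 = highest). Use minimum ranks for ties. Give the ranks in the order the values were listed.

4, 1, 10, 9, 1, 1, 5, 11, 12, 6, 7, 8

Sorted (descending): 4.6, 4.6, 4.6, 4.2, 4.1, 4, 3.8, 3.4, 3.3, 2.2, 2, 1.7
The 3 values of 4.6 occupy positions 1–3 → each gets rank 1.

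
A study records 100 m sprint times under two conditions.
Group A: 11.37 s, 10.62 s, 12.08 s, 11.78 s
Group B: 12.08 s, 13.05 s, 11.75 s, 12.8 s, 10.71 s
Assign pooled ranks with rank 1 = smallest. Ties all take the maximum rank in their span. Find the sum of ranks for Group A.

16

Sorted (ascending): 10.62, 10.71, 11.37, 11.75, 11.78, 12.08, 12.08, 12.8, 13.05
The 2 values of 12.08 occupy positions 6–7 → each gets rank 7.
Group A values → pooled ranks: 11.37→3, 10.62→1, 12.08→7, 11.78→5
Rank sum = 3 + 1 + 7 + 5 = 16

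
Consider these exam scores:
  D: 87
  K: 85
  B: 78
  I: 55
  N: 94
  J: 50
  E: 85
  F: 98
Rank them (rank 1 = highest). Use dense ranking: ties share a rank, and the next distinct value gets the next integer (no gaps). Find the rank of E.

Sorted (descending): 98, 94, 87, 85, 85, 78, 55, 50
The 2 values of 85 share dense rank 4.
Remaining distinct values take the next consecutive integers.
E has value 85 → rank 4.

4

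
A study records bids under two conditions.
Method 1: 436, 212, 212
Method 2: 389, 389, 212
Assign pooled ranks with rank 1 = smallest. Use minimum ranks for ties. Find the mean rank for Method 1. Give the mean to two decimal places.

2.67

Sorted (ascending): 212, 212, 212, 389, 389, 436
The 3 values of 212 occupy positions 1–3 → each gets rank 1.
The 2 values of 389 occupy positions 4–5 → each gets rank 4.
Method 1 values → pooled ranks: 436→6, 212→1, 212→1
Mean rank = (6 + 1 + 1) / 3 = 2.67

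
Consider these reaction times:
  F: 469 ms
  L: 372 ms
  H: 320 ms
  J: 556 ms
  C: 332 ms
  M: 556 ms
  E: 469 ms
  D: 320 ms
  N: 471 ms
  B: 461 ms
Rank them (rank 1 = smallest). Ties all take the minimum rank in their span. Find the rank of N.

8

Sorted (ascending): 320, 320, 332, 372, 461, 469, 469, 471, 556, 556
The 2 values of 320 occupy positions 1–2 → each gets rank 1.
The 2 values of 469 occupy positions 6–7 → each gets rank 6.
The 2 values of 556 occupy positions 9–10 → each gets rank 9.
N has value 471 ms → rank 8.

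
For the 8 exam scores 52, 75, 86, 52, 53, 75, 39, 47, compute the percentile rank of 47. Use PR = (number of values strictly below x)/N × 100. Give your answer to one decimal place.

N = 8.
Strictly below 47: 1. Equal to 47: 1.
PR = 1/8 × 100 = 12.5

12.5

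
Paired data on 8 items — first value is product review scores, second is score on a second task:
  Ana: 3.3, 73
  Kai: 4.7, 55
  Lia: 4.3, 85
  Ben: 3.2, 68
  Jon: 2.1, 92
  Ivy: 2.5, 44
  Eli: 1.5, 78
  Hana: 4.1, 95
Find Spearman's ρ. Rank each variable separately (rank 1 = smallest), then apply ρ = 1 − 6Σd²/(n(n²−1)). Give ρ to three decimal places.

Ranks of variable 1: 5, 8, 7, 4, 2, 3, 1, 6
Ranks of variable 2: 4, 2, 6, 3, 7, 1, 5, 8
d = r₁ − r₂: 1, 6, 1, 1, -5, 2, -4, -2
d²: 1, 36, 1, 1, 25, 4, 16, 4; Σd² = 88
ρ = 1 − 6·88/(8·63) = 1 − 528/504 = -0.048

-0.048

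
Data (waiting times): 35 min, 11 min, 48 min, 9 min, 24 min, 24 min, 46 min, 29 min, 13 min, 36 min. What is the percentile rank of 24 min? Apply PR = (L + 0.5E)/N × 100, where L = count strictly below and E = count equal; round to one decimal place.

40.0

N = 10.
Strictly below 24: 3. Equal to 24: 2.
PR = (3 + 0.5·2)/10 × 100 = 40.0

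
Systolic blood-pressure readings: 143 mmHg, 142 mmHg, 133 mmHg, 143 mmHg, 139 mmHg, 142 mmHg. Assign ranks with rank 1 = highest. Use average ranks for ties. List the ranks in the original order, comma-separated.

Sorted (descending): 143, 143, 142, 142, 139, 133
The 2 values of 143 occupy positions 1–2 → average rank (1+2)/2 = 1.5.
The 2 values of 142 occupy positions 3–4 → average rank (3+4)/2 = 3.5.

1.5, 3.5, 6, 1.5, 5, 3.5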